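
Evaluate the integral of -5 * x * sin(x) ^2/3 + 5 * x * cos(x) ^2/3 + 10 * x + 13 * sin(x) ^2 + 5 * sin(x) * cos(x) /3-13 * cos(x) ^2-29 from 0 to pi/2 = (-13 + 5*pi/6)*(3*pi/2 + 6) + 78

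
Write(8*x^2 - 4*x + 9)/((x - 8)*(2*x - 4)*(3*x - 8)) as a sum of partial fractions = -497/(64*(3*x - 8)) + 11/(8*(x - 2)) + 163/(64*(x - 8))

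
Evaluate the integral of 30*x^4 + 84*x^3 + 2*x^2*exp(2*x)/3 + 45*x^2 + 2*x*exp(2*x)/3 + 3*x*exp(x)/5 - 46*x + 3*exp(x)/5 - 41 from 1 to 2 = -3*E/5 + 13*exp(2)/15 + 4*exp(4)/3 + 496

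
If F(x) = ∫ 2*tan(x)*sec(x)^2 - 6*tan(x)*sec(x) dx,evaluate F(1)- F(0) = -4 + (-3 + sec(1))^2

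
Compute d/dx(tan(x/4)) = 1/(4*cos(x/4)^2)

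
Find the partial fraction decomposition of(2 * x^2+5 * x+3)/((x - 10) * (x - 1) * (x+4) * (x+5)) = -14/(45*(x + 5)) + 3/(14*(x + 4)) - 1/(27*(x - 1)) + 253/(1890*(x - 10))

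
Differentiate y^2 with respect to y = 2*y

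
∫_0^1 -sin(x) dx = -1 + cos(1)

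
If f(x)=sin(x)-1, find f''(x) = -sin(x)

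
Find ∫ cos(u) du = sin(u) + C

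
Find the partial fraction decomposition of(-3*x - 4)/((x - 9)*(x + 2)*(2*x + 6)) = 5/(24*(x + 3)) - 1/(11*(x + 2)) - 31/(264*(x - 9))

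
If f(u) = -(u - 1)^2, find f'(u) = 2 - 2*u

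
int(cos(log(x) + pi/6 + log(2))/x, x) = sin(log(2*x) + pi/6) + C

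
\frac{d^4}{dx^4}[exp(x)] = exp(x)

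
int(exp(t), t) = exp(t) + C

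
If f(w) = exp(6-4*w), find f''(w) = 16*exp(6 - 4*w)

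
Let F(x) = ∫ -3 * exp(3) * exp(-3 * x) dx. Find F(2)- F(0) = -exp(3) + exp(-3)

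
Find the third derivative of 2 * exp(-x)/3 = -2*exp(-x)/3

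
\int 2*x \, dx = x^2 + C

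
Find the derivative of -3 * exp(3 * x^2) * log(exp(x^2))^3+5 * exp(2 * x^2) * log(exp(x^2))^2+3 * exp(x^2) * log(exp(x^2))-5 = -18*x^7*exp(3*x^2) - 18*x^5*exp(3*x^2) + 20*x^5*exp(2*x^2) + 20*x^3*exp(2*x^2) + 6*x^3*exp(x^2) + 6*x*exp(x^2)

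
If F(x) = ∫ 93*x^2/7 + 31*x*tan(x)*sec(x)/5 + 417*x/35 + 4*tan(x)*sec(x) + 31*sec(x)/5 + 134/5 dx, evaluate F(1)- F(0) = 51*sec(1)/5 + 2323/70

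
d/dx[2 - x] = -1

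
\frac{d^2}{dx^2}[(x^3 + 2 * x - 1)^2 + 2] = 30*x^4 + 48*x^2 - 12*x + 8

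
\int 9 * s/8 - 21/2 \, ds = 9*s^2/16 - 21*s/2 + C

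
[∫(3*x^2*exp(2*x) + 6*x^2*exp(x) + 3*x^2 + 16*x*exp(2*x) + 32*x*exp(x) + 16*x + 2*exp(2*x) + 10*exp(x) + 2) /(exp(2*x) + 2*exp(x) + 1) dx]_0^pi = -3 + 6*exp(pi)/(1 + exp(pi)) + 2*pi + pi^3 + 8*pi^2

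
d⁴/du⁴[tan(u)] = 24*tan(u)^5 + 40*tan(u)^3 + 16*tan(u)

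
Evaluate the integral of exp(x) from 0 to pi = -1 + exp(pi)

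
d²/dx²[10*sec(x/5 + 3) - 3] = 4*tan(x/5 + 3)^2*sec(x/5 + 3)/5 + 2*sec(x/5 + 3)/5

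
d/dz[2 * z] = 2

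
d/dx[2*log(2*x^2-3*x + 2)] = (8*x - 6)/(2*x^2 - 3*x + 2)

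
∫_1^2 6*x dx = 9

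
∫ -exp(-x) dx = exp(-x) + C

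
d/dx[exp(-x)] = -exp(-x)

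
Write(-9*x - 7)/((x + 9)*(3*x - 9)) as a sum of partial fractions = -37/(18*(x + 9)) - 17/(18*(x - 3))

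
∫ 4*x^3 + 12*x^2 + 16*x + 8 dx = x^4 + 4*x^3 + 8*x^2 + 8*x + C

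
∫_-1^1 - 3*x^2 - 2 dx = -6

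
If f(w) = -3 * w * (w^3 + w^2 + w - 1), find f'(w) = -12*w^3 - 9*w^2 - 6*w + 3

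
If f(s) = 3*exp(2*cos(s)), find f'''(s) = 6*(-4*sin(s)^2 + 6*cos(s) + 1)*exp(2*cos(s))*sin(s)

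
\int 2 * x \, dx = x^2 + C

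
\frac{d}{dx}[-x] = -1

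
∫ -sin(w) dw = cos(w) + C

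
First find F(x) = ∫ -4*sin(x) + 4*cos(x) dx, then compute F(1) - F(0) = -4 + 4*cos(1) + 4*sin(1)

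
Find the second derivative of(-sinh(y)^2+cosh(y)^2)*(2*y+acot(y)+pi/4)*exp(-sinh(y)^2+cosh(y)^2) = 2*y/(y^4*exp(-1) + 2*y^2*exp(-1) + exp(-1))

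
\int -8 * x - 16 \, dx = -4*x^2 - 16*x + C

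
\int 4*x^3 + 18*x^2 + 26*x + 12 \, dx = x^4 + 6*x^3 + 13*x^2 + 12*x + C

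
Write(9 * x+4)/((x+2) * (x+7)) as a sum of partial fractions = 59/(5*(x + 7)) - 14/(5*(x + 2))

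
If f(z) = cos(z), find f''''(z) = cos(z)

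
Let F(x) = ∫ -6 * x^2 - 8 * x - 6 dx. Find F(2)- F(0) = -44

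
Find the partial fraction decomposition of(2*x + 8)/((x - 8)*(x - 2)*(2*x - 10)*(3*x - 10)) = 99/(140*(3*x - 10)) - 1/(12*(x - 2)) - 1/(5*(x - 5)) + 1/(21*(x - 8))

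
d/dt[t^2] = 2*t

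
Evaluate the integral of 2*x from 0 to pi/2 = pi^2/4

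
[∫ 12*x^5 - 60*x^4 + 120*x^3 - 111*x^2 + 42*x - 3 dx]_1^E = 3*(-1 + E)^3 + 2*(-1 + E)^6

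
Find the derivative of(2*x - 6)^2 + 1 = 8*x - 24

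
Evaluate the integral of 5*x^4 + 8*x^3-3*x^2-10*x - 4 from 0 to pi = 1 + (1 + pi)^3*(-pi - 1 + pi^2)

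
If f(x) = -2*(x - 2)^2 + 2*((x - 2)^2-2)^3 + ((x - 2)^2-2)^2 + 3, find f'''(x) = 240*x^3 - 1440*x^2 + 2616*x - 1392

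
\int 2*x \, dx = x^2 + C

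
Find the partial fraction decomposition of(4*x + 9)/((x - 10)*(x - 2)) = -17/(8*(x - 2)) + 49/(8*(x - 10))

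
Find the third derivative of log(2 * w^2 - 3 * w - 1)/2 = (16*w^3 - 36*w^2 + 78*w - 45)/(8*w^6 - 36*w^5 + 42*w^4 + 9*w^3 - 21*w^2 - 9*w - 1)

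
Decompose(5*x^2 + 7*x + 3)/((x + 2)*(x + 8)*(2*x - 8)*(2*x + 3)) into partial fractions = -15/(143*(2*x + 3)) - 89/(624*(x + 8)) + 1/(8*(x + 2)) + 37/(528*(x - 4))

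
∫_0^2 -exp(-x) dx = -1 + exp(-2)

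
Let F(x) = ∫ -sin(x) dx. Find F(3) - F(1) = cos(3) - cos(1)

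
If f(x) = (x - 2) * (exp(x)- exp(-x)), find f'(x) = (x*exp(2*x) + x - exp(2*x) - 3)*exp(-x)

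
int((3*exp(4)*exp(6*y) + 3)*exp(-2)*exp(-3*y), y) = 2*sinh(3*y + 2) + C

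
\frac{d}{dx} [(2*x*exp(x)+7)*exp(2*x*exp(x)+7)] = 4*x^2*exp(2*x*exp(x) + 2*x + 7) + 16*x*exp(2*x*exp(x) + x + 7) + 4*x*exp(2*x*exp(x) + 2*x + 7) + 16*exp(2*x*exp(x) + x + 7)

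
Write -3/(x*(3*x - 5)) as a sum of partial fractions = -9/(5*(3*x - 5)) + 3/(5*x)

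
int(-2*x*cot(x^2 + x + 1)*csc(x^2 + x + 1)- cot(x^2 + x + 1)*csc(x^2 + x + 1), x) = csc(x^2 + x + 1) + C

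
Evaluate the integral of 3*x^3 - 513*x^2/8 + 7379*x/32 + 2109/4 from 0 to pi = -448 + 5*(-4 + pi/4)*(7 + 4*pi) + 3*(-4 + pi/4)^2*(7 + 4*pi)^2/4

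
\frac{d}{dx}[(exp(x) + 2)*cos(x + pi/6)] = sqrt(2)*exp(x)*cos(x + 5*pi/12) - 2*sin(x + pi/6)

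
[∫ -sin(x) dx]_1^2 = -cos(1) + cos(2)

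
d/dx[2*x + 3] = 2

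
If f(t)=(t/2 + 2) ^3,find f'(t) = 3*t^2/8 + 3*t + 6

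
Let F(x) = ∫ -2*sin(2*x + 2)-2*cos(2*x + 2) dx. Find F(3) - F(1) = -sin(8) + sin(4) + cos(8) - cos(4)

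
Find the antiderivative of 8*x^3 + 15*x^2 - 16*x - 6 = 2*x^4 + 5*x^3 - 8*x^2 - 6*x + C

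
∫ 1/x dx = log(2*x/3) + C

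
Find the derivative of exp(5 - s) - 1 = -exp(5 - s)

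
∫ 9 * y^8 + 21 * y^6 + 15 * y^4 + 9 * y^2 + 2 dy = y^9 + 3*y^7 + 3*y^5 + 3*y^3 + 2*y + C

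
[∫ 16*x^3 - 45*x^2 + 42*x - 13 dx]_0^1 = -3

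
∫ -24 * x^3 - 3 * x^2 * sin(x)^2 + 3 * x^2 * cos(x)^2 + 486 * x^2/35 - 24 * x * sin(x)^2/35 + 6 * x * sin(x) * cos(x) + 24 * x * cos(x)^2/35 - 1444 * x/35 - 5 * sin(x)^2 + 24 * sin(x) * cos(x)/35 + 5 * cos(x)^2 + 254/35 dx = (-3*x^2/2 - 12*x/35 - 5/2)*(4*x^2 - 4*x - sin(2*x) + 8) + C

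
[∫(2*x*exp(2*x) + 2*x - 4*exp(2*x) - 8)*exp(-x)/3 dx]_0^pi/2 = (-2 + pi/3)*(-exp(-pi/2) + exp(pi/2))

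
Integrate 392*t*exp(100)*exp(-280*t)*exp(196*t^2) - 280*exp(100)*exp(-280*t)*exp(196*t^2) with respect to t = exp(4*(7*t - 5)^2) + C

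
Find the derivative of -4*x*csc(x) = 4*x*cot(x)*csc(x) - 4*csc(x)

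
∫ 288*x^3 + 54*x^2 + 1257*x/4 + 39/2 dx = 72*x^4 + 18*x^3 + 1257*x^2/8 + 39*x/2 + C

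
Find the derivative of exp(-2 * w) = -2*exp(-2*w)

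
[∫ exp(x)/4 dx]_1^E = -E/4 + exp(E)/4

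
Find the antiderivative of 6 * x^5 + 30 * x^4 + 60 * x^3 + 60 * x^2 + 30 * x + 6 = x^6 + 6*x^5 + 15*x^4 + 20*x^3 + 15*x^2 + 6*x + C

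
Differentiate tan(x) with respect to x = cos(x)^(-2)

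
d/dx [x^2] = 2*x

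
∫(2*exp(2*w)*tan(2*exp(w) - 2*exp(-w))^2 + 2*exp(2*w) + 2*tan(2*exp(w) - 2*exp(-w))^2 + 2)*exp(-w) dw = tan(4*sinh(w)) + C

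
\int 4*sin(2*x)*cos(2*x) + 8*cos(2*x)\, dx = (sin(2*x) + 2)^2 + C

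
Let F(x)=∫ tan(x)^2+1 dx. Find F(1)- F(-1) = 2*tan(1)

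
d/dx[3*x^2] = 6*x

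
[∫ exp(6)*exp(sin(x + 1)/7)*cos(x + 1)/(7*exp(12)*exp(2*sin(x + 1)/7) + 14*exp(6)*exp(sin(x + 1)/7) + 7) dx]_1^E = -exp(sin(2)/7 + 6)/(1 + exp(sin(2)/7 + 6)) + exp(sin(1 + E)/7 + 6)/(1 + exp(sin(1 + E)/7 + 6))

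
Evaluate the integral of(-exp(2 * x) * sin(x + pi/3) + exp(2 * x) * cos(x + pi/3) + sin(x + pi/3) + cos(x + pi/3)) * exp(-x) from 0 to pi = -exp(pi)/2 + exp(-pi)/2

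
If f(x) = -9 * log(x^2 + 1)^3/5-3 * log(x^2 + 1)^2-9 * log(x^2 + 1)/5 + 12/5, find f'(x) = (-54*x*log(x^2 + 1)^2 - 60*x*log(x^2 + 1) - 18*x)/(5*x^2 + 5)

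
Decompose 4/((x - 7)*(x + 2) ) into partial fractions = -4/(9*(x + 2)) + 4/(9*(x - 7))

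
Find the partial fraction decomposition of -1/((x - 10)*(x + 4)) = 1/(14*(x + 4)) - 1/(14*(x - 10))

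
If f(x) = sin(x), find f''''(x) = sin(x)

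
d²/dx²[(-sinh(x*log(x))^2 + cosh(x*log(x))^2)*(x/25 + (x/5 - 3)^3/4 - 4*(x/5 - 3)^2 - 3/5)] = 3*x/250 - 1/2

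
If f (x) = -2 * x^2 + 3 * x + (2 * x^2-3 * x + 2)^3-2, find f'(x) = 48*x^5 - 180*x^4 + 312*x^3 - 297*x^2 + 152*x - 33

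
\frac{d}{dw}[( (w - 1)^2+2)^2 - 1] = 4*w^3 - 12*w^2 + 20*w - 12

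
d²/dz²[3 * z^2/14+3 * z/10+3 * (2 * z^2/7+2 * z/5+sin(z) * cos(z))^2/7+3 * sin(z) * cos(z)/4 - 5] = -24*z^2*sin(2*z)/49 + 144*z^2/343 - 24*z*sin(2*z)/35 + 48*z*cos(2*z)/49 + 144*z/245 + 12*(1 - cos(2*z))^2/7 - 123*sin(2*z)/98 + 144*cos(2*z)/35 - 351/175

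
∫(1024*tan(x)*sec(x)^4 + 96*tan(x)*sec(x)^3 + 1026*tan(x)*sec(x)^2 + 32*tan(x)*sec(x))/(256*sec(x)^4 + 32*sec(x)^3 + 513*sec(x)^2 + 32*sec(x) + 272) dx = log((16*sec(x)^2 + sec(x) + 16)^2/16 + 1) + C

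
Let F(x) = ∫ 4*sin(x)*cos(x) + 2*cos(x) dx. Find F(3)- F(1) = -2*sin(1) - cos(6) + cos(2) + 2*sin(3)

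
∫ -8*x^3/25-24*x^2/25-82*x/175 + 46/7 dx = -2*x^4/25 - 8*x^3/25 - 41*x^2/175 + 46*x/7 + C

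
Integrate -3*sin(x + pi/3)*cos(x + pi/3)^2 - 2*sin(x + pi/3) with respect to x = (cos(x + pi/3)^2 + 2)*cos(x + pi/3) + C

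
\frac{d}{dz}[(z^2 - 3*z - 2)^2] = 4*z^3 - 18*z^2 + 10*z + 12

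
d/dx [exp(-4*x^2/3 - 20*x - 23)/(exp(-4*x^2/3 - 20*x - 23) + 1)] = (-8*x*exp(16*x^2/3 + 20*x + 23) - 60*exp(16*x^2/3 + 20*x + 23))/(3*exp(46)*exp(40*x)*exp(20*x^2/3) + 6*exp(23)*exp(20*x)*exp(16*x^2/3) + 3*exp(4*x^2))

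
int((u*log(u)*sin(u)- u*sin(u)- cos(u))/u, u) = (1 - log(u))*cos(u) + C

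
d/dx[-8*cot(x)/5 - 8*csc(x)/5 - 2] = 8*(cos(x) + 1)/(5*sin(x)^2)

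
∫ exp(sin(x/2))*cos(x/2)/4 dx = exp(sin(x/2))/2 + C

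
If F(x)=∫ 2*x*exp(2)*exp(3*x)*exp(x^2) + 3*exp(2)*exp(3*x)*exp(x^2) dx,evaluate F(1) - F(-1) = -1 + exp(6)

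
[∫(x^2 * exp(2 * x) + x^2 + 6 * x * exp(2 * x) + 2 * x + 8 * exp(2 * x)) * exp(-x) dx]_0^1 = -9*exp(-1) + 9*E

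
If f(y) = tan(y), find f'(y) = cos(y)^(-2)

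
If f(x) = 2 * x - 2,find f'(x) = 2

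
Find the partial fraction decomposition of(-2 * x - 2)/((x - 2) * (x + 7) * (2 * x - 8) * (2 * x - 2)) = -1/(264*(x + 7)) - 1/(24*(x - 1)) + 1/(12*(x - 2)) - 5/(132*(x - 4))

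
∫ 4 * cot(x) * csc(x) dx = -4*csc(x) + C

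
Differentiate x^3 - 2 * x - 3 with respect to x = 3*x^2 - 2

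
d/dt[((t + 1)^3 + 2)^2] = 6*t^5 + 30*t^4 + 60*t^3 + 72*t^2 + 54*t + 18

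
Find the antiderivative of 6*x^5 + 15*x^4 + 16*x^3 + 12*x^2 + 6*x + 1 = x^6 + 3*x^5 + 4*x^4 + 4*x^3 + 3*x^2 + x + C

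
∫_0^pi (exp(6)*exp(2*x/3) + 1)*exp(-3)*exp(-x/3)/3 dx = -exp(3) - exp(-3 - pi/3) + exp(-3) + exp(pi/3 + 3)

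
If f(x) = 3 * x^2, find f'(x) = 6*x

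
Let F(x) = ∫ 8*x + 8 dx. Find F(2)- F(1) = 20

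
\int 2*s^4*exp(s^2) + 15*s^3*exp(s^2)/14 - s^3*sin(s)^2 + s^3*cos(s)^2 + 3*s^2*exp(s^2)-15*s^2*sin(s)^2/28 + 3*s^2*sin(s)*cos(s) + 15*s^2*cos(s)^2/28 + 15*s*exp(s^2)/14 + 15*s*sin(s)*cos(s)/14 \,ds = s^2*(28*s + 15)*(2*exp(s^2) + sin(2*s))/56 + C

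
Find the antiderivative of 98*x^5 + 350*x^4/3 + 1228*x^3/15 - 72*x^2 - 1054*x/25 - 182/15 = 49*x^6/3 + 70*x^5/3 + 307*x^4/15 - 24*x^3 - 527*x^2/25 - 182*x/15 + C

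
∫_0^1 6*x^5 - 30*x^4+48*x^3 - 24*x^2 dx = -1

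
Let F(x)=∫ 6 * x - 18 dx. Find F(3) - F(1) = -12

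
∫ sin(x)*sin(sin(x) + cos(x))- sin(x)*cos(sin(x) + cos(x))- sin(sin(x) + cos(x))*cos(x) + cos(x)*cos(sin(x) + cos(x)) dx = sqrt(2)*sin(sqrt(2)*sin(x + pi/4) + pi/4) + C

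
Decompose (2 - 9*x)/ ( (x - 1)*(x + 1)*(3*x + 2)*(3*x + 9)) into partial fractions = -72/(35*(3*x + 2)) - 29/(168*(x + 3)) + 11/(12*(x + 1)) - 7/(120*(x - 1))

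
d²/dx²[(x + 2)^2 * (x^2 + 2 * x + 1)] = 12*x^2 + 36*x + 26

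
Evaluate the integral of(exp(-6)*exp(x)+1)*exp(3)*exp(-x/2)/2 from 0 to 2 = -exp(2) - exp(-3) + exp(-2) + exp(3)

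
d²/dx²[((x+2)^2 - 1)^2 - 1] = 12*x^2 + 48*x + 44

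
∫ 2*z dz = z^2 + C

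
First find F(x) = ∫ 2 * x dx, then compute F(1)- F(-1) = 0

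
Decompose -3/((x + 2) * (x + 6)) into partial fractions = 3/(4*(x + 6)) - 3/(4*(x + 2))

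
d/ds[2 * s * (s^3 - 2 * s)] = 8*s^3 - 8*s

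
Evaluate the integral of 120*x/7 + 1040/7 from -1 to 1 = 2080/7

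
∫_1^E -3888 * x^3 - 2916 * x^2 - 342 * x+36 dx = -3*(9*E + 18*exp(2))^2 + 36*E + 72*exp(2) + 2079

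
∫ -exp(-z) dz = exp(-z) + C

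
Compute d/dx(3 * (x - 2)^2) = 6*x - 12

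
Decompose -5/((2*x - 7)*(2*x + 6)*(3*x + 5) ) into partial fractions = 45/(248*(3*x + 5)) - 10/(403*(2*x - 7)) - 5/(104*(x + 3))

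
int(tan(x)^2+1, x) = tan(x) + C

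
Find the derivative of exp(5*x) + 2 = 5*exp(5*x)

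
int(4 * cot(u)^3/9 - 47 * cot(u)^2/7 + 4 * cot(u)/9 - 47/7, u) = (423 - 14*cot(u))*cot(u)/63 + C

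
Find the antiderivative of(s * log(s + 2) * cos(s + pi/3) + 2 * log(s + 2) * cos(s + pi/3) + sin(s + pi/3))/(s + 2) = log(s + 2)*sin(s + pi/3) + C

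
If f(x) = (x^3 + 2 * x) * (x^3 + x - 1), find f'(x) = 6*x^5 + 12*x^3 - 3*x^2 + 4*x - 2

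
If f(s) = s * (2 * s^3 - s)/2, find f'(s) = 4*s^3 - s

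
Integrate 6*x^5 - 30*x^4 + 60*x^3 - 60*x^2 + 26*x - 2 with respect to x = x^6 - 6*x^5 + 15*x^4 - 20*x^3 + 13*x^2 - 2*x + C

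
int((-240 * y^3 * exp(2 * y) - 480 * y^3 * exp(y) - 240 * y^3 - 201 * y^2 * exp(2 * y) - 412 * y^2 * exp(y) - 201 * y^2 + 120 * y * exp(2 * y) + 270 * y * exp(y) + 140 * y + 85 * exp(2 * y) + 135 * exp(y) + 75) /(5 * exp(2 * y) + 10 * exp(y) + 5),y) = (y*(4*y + 5)*(exp(y) + 1)*(-15*y^2 + 2*y + 15) + 5*(-2*y^2 + 2*y - 5)*exp(y))/(5*(exp(y) + 1)) + C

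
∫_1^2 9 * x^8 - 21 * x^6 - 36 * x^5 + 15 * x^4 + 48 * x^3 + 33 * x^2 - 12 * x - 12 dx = 72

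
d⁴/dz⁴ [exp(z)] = exp(z)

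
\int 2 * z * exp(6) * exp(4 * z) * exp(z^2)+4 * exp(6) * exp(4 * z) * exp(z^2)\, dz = exp((z + 2)^2 + 2) + C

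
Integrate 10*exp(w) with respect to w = 10*exp(w) + C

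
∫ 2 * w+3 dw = w^2 + 3*w + C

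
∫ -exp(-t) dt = exp(-t) + C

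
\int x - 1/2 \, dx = x^2/2 - x/2 + C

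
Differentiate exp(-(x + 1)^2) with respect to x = (-2*x - 2)*exp(-x^2 - 2*x - 1)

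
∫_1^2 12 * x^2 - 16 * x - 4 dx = 0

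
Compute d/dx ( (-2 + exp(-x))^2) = (4*exp(x) - 2)*exp(-2*x)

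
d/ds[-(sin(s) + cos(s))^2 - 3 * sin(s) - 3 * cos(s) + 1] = -2*cos(2*s) - 3*sqrt(2)*cos(s + pi/4)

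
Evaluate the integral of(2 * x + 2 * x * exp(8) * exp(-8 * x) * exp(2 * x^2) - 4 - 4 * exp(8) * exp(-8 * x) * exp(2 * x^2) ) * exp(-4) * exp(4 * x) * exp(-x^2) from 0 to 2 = -exp(4) + exp(-4)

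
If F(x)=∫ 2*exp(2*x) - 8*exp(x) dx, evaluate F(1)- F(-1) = -(-4 + exp(-1))^2 + (-4 + E)^2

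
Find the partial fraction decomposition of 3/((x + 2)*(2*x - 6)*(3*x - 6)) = 1/(40*(x + 2)) - 1/(8*(x - 2)) + 1/(10*(x - 3))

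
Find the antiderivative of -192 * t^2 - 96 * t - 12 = -64*t^3 - 48*t^2 - 12*t + C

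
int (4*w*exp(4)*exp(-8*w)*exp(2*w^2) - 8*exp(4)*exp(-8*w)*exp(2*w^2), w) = exp(2*(w - 2)^2 - 4) + C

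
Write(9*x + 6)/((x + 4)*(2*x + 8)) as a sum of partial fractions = 9/(2*(x + 4)) - 15/(x + 4)^2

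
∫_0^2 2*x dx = 4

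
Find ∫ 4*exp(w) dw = 4*exp(w) + C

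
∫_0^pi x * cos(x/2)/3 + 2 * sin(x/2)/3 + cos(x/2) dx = 2 + 2*pi/3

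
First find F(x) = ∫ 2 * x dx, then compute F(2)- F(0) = 4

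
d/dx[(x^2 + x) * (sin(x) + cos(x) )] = -x^2*sin(x) + x^2*cos(x) + x*sin(x) + 3*x*cos(x) + sin(x) + cos(x)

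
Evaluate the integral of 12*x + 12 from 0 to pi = 12*pi + 6*pi^2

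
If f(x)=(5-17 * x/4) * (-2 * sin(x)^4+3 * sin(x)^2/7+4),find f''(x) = -34*x*(1 - cos(2*x))^2 - 765*x*cos(2*x)/14 + 51*x + 40*(1 - cos(2*x))^2 + 187*sin(2*x)/14 - 17*sin(4*x)/2 + 450*cos(2*x)/7 - 60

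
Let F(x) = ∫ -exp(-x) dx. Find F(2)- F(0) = -1 + exp(-2)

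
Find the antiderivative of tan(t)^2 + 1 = tan(t) + C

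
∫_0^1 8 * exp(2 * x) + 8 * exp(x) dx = -16 + (2 + 2*E)^2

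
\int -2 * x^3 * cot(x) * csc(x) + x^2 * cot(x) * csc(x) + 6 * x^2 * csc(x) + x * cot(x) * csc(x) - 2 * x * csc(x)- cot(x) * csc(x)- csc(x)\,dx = (2*x^3 - x^2 - x + 1)*csc(x) + C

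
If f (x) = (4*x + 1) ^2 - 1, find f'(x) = 32*x + 8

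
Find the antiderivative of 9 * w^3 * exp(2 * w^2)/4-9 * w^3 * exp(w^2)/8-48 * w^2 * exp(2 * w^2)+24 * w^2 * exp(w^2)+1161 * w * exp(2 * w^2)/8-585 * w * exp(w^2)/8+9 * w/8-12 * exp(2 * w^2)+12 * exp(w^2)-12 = (-144*w + (3*w - 8)^2 + 512)*(exp(2*w^2) - exp(w^2) + 1)/16 + C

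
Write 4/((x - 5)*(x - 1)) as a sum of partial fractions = -1/(x - 1) + 1/(x - 5)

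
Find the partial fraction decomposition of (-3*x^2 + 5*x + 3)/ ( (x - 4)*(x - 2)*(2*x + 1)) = -1/(45*(2*x + 1)) - 1/(10*(x - 2)) - 25/(18*(x - 4))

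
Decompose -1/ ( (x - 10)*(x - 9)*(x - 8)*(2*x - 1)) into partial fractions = 8/(4845*(2*x - 1)) - 1/(30*(x - 8)) + 1/(17*(x - 9)) - 1/(38*(x - 10))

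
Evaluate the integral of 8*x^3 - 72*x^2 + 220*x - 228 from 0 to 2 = -176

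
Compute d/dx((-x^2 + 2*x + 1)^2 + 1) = 4*x^3 - 12*x^2 + 4*x + 4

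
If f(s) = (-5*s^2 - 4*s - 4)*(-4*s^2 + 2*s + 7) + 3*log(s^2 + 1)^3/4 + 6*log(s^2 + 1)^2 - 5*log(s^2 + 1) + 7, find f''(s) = (480*s^6 + 72*s^5 + 852*s^4 + 144*s^3 - 9*s^2*log(s^2 + 1)^2 - 12*s^2*log(s^2 + 1) + 380*s^2 + 72*s + 9*log(s^2 + 1)^2 + 48*log(s^2 + 1) - 128)/(2*s^4 + 4*s^2 + 2)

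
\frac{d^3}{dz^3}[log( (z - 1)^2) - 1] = 4/(z^3 - 3*z^2 + 3*z - 1)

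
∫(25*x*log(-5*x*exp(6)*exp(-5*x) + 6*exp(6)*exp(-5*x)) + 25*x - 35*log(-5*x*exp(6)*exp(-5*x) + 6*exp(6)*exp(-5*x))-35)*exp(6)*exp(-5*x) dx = -(5*x - 6)*exp(6 - 5*x)*log(-(5*x - 6)*exp(6 - 5*x)) + C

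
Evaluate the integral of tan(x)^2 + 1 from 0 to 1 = tan(1)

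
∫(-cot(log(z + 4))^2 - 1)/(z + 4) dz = cot(log(z + 4)) + C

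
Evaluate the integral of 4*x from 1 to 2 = 6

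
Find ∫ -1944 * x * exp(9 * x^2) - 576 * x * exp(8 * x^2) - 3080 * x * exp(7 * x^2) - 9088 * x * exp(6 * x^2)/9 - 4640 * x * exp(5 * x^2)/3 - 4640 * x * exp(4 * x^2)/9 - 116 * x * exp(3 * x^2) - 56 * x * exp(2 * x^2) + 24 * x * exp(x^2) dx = 2*(-2*(9*exp(2*x^2) + exp(x^2) + 6)^3*exp(2*x^2) - 6*(9*exp(2*x^2) + exp(x^2) + 6)^2*exp(x^2) + 243*exp(2*x^2) + 27*exp(x^2) + 162)*exp(x^2)/27 + C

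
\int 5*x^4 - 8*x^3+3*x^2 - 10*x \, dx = x^5 - 2*x^4 + x^3 - 5*x^2 + C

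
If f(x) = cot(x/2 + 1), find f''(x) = cos(x/2 + 1)/(2*sin(x/2 + 1)^3)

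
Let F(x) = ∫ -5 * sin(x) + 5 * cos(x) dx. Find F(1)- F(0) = -5 + 5*cos(1) + 5*sin(1)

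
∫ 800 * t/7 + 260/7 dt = 400*t^2/7 + 260*t/7 + C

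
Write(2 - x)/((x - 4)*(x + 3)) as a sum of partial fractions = -5/(7*(x + 3)) - 2/(7*(x - 4))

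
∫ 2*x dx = x^2 + C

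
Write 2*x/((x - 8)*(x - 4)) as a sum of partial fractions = -2/(x - 4) + 4/(x - 8)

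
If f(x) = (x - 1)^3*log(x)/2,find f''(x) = (6*x^3*log(x) + 5*x^3 - 6*x^2*log(x) - 9*x^2 + 3*x + 1)/(2*x^2)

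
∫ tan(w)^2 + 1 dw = tan(w) + C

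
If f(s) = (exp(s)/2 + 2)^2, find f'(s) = exp(2*s)/2 + 2*exp(s)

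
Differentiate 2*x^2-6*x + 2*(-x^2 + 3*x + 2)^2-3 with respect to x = 8*x^3 - 36*x^2 + 24*x + 18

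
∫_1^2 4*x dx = 6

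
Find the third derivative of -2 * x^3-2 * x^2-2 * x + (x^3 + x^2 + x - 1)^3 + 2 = 504*x^6 + 1008*x^5 + 1260*x^4 + 480*x^3 - 144*x - 24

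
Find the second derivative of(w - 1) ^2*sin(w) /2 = -w^2*sin(w)/2 + w*sin(w) + 2*w*cos(w) + sin(w)/2 - 2*cos(w)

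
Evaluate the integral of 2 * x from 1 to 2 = 3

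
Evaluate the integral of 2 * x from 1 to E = -1 + exp(2)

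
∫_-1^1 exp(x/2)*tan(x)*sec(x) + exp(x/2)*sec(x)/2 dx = (-exp(-1/2) + exp(1/2))/cos(1)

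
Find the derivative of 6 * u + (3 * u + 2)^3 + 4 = 81*u^2 + 108*u + 42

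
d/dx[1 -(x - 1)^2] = 2 - 2*x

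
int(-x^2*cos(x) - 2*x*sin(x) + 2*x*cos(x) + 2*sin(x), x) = x*(2 - x)*sin(x) + C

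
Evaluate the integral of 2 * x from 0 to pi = pi^2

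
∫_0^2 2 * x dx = 4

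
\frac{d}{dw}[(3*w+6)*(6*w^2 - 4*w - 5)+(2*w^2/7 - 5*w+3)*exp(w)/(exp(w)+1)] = (378*w^2*exp(2*w) + 758*w^2*exp(w) + 378*w^2 + 340*w*exp(2*w) + 641*w*exp(w) + 336*w - 308*exp(2*w) - 560*exp(w) - 273)/(7*exp(2*w) + 14*exp(w) + 7)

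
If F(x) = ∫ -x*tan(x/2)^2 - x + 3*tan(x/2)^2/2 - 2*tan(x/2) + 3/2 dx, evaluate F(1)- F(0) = tan(1/2)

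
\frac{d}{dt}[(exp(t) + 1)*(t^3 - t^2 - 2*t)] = t^3*exp(t) + 2*t^2*exp(t) + 3*t^2 - 4*t*exp(t) - 2*t - 2*exp(t) - 2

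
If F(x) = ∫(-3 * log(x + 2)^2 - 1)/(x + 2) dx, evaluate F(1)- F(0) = -log(3)^3 - log(3) + log(2)^3 + log(2)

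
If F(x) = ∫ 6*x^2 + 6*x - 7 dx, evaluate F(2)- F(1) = 16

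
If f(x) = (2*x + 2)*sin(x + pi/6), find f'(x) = 2*x*cos(x + pi/6) + 2*sqrt(2)*sin(x + 5*pi/12)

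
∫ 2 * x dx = x^2 + C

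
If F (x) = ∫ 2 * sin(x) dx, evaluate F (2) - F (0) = 2 - 2*cos(2)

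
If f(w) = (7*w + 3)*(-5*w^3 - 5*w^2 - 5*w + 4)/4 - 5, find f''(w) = -105*w^2 - 75*w - 25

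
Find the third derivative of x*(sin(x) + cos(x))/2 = -sqrt(2)*(x*cos(x + pi/4) + 3*sin(x + pi/4))/2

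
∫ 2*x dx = x^2 + C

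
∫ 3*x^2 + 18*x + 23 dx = x^3 + 9*x^2 + 23*x + C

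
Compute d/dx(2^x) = 2^x*log(2)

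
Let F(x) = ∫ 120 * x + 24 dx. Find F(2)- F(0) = 288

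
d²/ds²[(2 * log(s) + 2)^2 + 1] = -8*log(s)/s^2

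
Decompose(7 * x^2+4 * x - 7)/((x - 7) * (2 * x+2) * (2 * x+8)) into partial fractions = 89/(132*(x + 4)) + 1/(24*(x + 1)) + 91/(88*(x - 7))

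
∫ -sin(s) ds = cos(s) + C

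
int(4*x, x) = 2*x^2 + C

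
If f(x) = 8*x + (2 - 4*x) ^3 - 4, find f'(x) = -192*x^2 + 192*x - 40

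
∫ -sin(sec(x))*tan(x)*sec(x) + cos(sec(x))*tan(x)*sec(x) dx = sqrt(2)*sin(pi/4 + 1/cos(x)) + C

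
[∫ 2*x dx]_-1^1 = 0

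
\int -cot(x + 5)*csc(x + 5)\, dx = csc(x + 5) + C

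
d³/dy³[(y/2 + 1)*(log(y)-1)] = (4 - y)/(2*y^3)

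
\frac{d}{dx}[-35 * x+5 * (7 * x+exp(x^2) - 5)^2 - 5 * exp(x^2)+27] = 140*x^2*exp(x^2) + 20*x*exp(2*x^2) - 110*x*exp(x^2) + 490*x + 70*exp(x^2) - 385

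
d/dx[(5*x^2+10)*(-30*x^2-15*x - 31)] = -600*x^3 - 225*x^2 - 910*x - 150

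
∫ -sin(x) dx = cos(x) + C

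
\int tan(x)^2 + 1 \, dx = tan(x) + C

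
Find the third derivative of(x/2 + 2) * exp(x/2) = x*exp(x/2)/16 + 5*exp(x/2)/8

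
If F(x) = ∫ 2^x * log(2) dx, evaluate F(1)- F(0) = 1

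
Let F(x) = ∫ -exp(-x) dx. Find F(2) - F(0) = -1 + exp(-2)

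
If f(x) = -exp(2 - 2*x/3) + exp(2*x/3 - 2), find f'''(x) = 8*exp(2 - 2*x/3)/27 + 8*exp(2*x/3 - 2)/27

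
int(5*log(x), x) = 5*x*(log(x) - 1) + C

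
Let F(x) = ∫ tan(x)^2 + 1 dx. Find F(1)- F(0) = tan(1)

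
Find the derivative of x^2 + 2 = 2*x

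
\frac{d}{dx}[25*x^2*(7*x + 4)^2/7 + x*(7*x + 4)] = 700*x^3 + 600*x^2 + 898*x/7 + 4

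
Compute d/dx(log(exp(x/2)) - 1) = 1/2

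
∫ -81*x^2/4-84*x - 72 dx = -27*x^3/4 - 42*x^2 - 72*x + C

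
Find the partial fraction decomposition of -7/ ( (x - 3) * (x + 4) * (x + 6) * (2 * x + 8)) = 7/(72*(x + 6)) - 5/(56*(x + 4)) + 1/(4*(x + 4)^2) - 1/(126*(x - 3))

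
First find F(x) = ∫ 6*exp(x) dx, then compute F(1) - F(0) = -6 + 6*E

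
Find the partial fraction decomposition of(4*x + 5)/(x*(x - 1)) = 9/(x - 1) - 5/x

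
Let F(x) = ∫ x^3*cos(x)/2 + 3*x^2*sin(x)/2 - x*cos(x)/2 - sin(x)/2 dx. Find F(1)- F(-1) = 0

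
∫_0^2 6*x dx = 12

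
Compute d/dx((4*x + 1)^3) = 192*x^2 + 96*x + 12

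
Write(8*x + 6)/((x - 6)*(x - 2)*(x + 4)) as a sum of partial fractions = -13/(30*(x + 4)) - 11/(12*(x - 2)) + 27/(20*(x - 6))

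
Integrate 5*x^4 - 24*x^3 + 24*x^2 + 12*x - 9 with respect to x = x^5 - 6*x^4 + 8*x^3 + 6*x^2 - 9*x + C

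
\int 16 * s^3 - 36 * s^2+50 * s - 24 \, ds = 4*s^4 - 12*s^3 + 25*s^2 - 24*s + C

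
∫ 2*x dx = x^2 + C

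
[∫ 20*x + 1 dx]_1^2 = 31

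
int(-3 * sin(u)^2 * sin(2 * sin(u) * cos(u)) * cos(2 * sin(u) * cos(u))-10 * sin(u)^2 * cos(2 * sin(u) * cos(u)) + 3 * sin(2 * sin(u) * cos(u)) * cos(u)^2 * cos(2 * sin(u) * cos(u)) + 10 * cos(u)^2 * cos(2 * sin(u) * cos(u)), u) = (3*sin(sin(2*u)) + 20)*sin(sin(2*u))/4 + C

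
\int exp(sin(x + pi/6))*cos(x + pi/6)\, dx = exp(sin(x + pi/6)) + C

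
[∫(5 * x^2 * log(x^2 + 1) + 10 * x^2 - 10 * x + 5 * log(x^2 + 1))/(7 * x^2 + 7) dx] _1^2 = 5*log(5)/7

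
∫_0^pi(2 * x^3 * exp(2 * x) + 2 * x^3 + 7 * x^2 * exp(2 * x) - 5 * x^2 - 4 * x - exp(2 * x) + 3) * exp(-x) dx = (-exp(-pi) + exp(pi))*(-2*pi + 1 + pi^2 + 2*pi^3)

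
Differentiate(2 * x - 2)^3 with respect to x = 24*x^2 - 48*x + 24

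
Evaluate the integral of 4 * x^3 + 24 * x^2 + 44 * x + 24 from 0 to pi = -9 + (-1 + (2 + pi)^2)^2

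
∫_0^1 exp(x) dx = -1 + E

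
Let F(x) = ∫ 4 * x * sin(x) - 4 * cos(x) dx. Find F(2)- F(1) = 4*cos(1) - 8*cos(2)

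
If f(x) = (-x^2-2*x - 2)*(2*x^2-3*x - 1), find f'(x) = -8*x^3 - 3*x^2 + 6*x + 8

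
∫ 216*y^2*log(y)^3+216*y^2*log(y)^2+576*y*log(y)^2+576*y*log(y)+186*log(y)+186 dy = 6*y*(12*y^2*log(y)^2 + 48*y*log(y) + 31)*log(y) + C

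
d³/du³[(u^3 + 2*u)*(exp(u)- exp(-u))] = (u^3*exp(2*u) + u^3 + 9*u^2*exp(2*u) - 9*u^2 + 20*u*exp(2*u) + 20*u + 12*exp(2*u) - 12)*exp(-u)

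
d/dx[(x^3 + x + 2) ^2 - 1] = 6*x^5 + 8*x^3 + 12*x^2 + 2*x + 4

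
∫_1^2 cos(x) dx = -sin(1) + sin(2)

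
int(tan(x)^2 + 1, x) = tan(x) + C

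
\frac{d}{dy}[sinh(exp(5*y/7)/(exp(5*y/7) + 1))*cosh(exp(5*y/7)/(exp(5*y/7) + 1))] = 5*exp(5*y/7)*cosh(2*exp(5*y/7)/(exp(5*y/7) + 1))/(7*exp(10*y/7) + 14*exp(5*y/7) + 7)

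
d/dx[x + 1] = 1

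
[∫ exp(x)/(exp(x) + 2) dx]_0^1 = -log(3) + log(2 + E)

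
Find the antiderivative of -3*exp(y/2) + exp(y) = (exp(y/2) - 3)^2 + C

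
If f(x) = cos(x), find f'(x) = -sin(x)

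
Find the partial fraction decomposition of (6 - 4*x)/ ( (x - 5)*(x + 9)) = -3/(x + 9) - 1/(x - 5)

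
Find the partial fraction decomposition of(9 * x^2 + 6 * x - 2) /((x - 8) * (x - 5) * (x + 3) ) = 61/(88*(x + 3)) - 253/(24*(x - 5)) + 622/(33*(x - 8))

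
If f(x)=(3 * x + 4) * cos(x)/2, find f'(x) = -3*x*sin(x)/2 - 2*sin(x) + 3*cos(x)/2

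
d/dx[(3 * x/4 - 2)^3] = 81*x^2/64 - 27*x/4 + 9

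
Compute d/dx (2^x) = 2^x*log(2)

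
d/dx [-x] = -1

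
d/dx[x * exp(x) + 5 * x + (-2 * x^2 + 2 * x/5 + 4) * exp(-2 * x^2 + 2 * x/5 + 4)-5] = 8*x^3*exp(-2*x^2 + 2*x/5 + 4) - 12*x^2*exp(-2*x^2 + 2*x/5 + 4)/5 + x*exp(x) - 496*x*exp(-2*x^2 + 2*x/5 + 4)/25 + exp(x) + 2*exp(-2*x^2 + 2*x/5 + 4) + 5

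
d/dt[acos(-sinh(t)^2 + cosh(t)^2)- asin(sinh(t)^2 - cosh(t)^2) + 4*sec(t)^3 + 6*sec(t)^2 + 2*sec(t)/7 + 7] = 2*(1/7 + 6/cos(t) + 6/cos(t)^2)*sin(t)/cos(t)^2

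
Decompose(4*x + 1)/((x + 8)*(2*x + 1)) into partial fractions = -2/(15*(2*x + 1)) + 31/(15*(x + 8))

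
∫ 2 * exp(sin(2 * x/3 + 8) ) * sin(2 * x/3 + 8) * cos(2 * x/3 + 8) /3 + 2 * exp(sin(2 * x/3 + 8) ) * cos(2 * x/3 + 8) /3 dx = exp(sin(2*x/3 + 8))*sin(2*x/3 + 8) + C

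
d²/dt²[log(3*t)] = -1/t^2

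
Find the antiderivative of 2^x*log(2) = 2^x + C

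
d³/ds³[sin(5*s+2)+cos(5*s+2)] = -125*sqrt(2)*cos(5*s + pi/4 + 2)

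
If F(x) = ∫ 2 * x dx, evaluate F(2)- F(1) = 3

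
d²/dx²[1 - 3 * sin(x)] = 3*sin(x)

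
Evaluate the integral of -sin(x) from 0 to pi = -2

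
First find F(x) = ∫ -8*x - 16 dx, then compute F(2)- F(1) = -28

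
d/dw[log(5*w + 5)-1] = 1/(w + 1)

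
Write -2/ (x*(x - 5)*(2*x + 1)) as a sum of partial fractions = -8/(11*(2*x + 1)) - 2/(55*(x - 5)) + 2/(5*x)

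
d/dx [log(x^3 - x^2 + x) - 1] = (3*x^2 - 2*x + 1)/(x^3 - x^2 + x)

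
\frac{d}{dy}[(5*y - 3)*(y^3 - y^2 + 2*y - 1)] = 20*y^3 - 24*y^2 + 26*y - 11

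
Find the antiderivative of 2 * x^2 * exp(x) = 2*((x - 1)^2 + 1)*exp(x) + C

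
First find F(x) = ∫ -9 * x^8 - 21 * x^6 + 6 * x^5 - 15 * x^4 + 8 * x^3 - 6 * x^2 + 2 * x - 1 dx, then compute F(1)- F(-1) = -20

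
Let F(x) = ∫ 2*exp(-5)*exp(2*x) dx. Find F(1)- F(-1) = -exp(-7) + exp(-3)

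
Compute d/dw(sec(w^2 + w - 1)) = 2*w*tan(w^2 + w - 1)*sec(w^2 + w - 1) + tan(w^2 + w - 1)*sec(w^2 + w - 1)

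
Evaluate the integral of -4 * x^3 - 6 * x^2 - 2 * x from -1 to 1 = -4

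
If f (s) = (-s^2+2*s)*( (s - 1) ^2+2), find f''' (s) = 24 - 24*s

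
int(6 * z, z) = 3*z^2 + C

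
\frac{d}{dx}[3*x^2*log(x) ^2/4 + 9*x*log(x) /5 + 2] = 3*x*log(x)^2/2 + 3*x*log(x)/2 + 9*log(x)/5 + 9/5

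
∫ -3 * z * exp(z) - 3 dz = -3*(z - 1)*(exp(z) + 1) + C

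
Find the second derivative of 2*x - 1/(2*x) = -1/x^3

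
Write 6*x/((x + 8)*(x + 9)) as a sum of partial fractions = 54/(x + 9) - 48/(x + 8)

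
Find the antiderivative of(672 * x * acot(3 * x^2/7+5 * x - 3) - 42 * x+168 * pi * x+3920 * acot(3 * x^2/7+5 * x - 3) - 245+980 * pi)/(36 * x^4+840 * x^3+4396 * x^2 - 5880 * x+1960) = -(4*acot(3*x^2/7 + 5*x - 3) + pi)^2/8 + acot(3*x^2/7 + 5*x - 3)/4 + C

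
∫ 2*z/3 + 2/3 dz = z^2/3 + 2*z/3 + C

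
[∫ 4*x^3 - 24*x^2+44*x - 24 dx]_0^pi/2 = -9 + (-1 + (-2 + pi/2)^2)^2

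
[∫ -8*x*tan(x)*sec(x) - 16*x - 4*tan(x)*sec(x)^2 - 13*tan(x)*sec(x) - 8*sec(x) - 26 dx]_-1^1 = -52 - 16/cos(1)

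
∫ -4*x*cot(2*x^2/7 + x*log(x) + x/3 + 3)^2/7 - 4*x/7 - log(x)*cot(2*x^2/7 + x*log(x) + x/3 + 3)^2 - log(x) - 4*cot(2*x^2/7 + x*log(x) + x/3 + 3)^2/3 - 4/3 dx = cot(2*x^2/7 + x*log(x) + x/3 + 3) + C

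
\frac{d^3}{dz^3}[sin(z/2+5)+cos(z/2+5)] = -sqrt(2)*cos(z/2 + pi/4 + 5)/8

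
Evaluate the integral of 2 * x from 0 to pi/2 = pi^2/4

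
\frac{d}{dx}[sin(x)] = cos(x)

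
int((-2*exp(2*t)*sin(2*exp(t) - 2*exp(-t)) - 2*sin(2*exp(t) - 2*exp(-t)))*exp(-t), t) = cos(4*sinh(t)) + C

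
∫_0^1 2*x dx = 1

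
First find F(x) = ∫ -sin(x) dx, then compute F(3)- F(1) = cos(3) - cos(1)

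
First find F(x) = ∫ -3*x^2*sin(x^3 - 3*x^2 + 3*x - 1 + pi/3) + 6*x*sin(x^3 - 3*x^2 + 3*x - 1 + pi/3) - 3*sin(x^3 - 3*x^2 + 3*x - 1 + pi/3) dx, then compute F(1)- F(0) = 1/2 - sin(pi/6 + 1)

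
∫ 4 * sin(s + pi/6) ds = -4*cos(s + pi/6) + C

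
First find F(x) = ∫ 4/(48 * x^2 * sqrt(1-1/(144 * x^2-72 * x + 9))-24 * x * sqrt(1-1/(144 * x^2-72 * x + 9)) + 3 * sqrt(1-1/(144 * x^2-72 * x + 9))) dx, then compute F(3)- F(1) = -acsc(33) + acsc(9)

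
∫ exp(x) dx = exp(x) + C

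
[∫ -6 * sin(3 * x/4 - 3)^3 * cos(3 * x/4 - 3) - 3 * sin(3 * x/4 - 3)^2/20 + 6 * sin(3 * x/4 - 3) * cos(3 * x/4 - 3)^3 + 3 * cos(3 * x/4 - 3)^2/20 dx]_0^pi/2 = -(1 - cos(12))/2 + sin(6)/10 + sin(pi/8 + 3)*cos(pi/8 + 3)/5 + 4*sin(pi/8 + 3)^2*cos(pi/8 + 3)^2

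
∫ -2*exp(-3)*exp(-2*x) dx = exp(-2*x - 3) + C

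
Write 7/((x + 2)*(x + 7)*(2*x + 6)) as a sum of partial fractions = 7/(40*(x + 7)) - 7/(8*(x + 3)) + 7/(10*(x + 2))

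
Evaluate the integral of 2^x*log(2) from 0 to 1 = 1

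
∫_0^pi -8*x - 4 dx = -4*pi*(1 + pi)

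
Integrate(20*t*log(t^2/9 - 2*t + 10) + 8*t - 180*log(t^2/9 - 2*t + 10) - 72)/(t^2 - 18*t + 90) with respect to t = (5*log((t - 9)^2/9 + 1) + 4)*log((t - 9)^2/9 + 1) + C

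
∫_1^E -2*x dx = 1 - exp(2)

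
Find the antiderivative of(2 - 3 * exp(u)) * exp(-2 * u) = (3*exp(u) - 1)*exp(-2*u) + C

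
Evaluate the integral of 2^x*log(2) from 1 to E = -2 + 2^E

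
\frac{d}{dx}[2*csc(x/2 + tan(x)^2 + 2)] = -(4*sin(x)/cos(x)^3 + 1)*cos(x/2 + 1 + cos(x)^(-2))/sin(x/2 + 1 + cos(x)^(-2))^2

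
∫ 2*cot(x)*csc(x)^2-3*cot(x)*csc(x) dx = (3 - csc(x))*csc(x) + C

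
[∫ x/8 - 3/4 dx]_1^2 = -9/16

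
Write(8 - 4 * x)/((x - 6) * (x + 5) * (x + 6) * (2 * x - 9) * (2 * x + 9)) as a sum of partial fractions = 104/(567*(2*x + 9)) + 40/(10773*(2*x - 9)) + 8/(189*(x + 6)) - 28/(209*(x + 5)) - 4/(2079*(x - 6))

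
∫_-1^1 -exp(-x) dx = -E + exp(-1)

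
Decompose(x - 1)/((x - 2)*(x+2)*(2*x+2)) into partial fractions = -3/(8*(x + 2)) + 1/(3*(x + 1)) + 1/(24*(x - 2))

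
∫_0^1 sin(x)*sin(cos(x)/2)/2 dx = -cos(1/2) + cos(cos(1)/2)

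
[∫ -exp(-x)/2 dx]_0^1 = -1/2 + exp(-1)/2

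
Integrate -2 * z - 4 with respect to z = -z^2 - 4*z + C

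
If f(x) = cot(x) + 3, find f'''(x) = -6*cot(x)^4 - 8*cot(x)^2 - 2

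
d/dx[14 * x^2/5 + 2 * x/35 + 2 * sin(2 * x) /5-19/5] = 28*x/5 - 8*sin(x)^2/5 + 6/7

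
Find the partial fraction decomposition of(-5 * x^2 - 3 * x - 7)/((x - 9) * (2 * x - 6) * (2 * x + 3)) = -55/(378*(2*x + 3)) + 61/(108*(x - 3)) - 439/(252*(x - 9))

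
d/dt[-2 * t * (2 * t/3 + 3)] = -8*t/3 - 6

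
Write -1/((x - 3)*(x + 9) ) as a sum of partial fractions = 1/(12*(x + 9)) - 1/(12*(x - 3))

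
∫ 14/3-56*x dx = -28*x^2 + 14*x/3 + C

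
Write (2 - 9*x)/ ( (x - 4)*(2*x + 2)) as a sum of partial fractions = -11/(10*(x + 1)) - 17/(5*(x - 4))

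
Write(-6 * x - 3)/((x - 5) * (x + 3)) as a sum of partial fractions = -15/(8*(x + 3)) - 33/(8*(x - 5))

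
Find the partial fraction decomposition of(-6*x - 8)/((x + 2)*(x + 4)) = -8/(x + 4) + 2/(x + 2)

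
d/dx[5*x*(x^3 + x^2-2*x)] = 20*x^3 + 15*x^2 - 20*x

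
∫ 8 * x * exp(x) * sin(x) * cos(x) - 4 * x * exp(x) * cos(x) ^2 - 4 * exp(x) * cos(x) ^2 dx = -4*x*exp(x)*cos(x)^2 + C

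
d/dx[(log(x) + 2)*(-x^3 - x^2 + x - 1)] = (-3*x^3*log(x) - 7*x^3 - 2*x^2*log(x) - 5*x^2 + x*log(x) + 3*x - 1)/x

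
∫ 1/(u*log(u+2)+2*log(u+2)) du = log(2*log(u + 2)) + C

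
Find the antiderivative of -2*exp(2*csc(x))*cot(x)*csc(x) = exp(2*csc(x)) + C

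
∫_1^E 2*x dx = -1 + exp(2)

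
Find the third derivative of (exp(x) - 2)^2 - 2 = 8*exp(2*x) - 4*exp(x)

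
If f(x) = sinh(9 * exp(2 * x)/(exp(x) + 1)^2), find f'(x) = 18*exp(2*x)*cosh(9*exp(2*x)/(exp(2*x) + 2*exp(x) + 1))/(exp(3*x) + 3*exp(2*x) + 3*exp(x) + 1)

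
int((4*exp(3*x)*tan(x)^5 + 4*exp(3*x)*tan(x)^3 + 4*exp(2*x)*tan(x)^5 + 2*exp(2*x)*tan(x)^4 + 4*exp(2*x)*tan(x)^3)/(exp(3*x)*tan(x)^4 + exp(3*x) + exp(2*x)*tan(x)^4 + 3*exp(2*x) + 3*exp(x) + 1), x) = log(1 + exp(2*x)*tan(x)^4/(exp(x) + 1)^2) + C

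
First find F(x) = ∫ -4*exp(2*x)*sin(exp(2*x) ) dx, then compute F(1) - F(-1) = -2*cos(exp(-2)) + 2*cos(exp(2))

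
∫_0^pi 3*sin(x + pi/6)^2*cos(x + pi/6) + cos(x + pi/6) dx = -5/4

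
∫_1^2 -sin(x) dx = -cos(1) + cos(2)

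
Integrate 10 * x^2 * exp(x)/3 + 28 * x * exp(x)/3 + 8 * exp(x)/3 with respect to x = 2*x*(5*x + 4)*exp(x)/3 + C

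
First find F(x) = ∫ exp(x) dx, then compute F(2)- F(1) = -E + exp(2)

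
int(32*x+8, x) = 16*x^2 + 8*x + C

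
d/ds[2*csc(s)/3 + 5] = -2*cot(s)*csc(s)/3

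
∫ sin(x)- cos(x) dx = -sin(x) - cos(x) + C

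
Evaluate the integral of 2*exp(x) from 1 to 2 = -2*E + 2*exp(2)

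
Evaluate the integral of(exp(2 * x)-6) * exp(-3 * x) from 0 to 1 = -1 - exp(-1) + 2*exp(-3)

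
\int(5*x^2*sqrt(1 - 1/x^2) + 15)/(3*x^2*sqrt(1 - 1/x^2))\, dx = 5*x/3 + 5*asec(x) + C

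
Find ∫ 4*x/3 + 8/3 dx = 2*x^2/3 + 8*x/3 + C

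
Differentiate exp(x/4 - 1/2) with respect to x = exp(x/4 - 1/2)/4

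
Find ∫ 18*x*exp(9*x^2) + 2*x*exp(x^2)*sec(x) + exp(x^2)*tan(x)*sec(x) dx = (exp(8*x^2) + sec(x))*exp(x^2) + C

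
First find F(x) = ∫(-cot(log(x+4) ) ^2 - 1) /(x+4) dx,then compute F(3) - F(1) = cot(log(7)) - cot(log(5))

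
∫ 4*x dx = 2*x^2 + C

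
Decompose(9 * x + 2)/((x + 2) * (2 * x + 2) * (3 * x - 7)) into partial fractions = 207/(260*(3*x - 7)) - 8/(13*(x + 2)) + 7/(20*(x + 1))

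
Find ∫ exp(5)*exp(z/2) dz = 2*exp(z/2 + 5) + C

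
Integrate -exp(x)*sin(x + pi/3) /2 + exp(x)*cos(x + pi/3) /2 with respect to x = exp(x)*cos(x + pi/3)/2 + C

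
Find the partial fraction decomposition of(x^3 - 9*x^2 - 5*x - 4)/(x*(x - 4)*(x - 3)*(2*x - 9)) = -941/(27*(2*x - 9)) - 73/(9*(x - 3)) + 26/(x - 4) + 1/(27*x)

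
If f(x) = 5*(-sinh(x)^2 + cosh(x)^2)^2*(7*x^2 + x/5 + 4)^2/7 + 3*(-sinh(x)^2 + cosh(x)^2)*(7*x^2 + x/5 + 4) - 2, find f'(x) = 140*x^3 + 6*x^2 + 4272*x/35 + 61/35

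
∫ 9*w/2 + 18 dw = 9*w^2/4 + 18*w + C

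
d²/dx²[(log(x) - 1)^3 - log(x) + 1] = (-3*log(x)^2 + 12*log(x) - 8)/x^2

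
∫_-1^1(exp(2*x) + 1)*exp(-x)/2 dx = E - exp(-1)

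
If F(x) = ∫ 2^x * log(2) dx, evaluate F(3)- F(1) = 6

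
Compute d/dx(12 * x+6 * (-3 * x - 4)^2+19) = 108*x + 156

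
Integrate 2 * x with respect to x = x^2 + C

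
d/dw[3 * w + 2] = 3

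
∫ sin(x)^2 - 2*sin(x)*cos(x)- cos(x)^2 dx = sqrt(2)*cos(2*x + pi/4)/2 + C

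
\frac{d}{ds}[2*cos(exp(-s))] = 2*exp(-s)*sin(exp(-s))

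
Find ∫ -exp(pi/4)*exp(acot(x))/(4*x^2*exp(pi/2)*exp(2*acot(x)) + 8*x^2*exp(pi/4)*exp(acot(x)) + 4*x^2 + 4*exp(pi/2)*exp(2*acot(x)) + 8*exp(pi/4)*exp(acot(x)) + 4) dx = (-11*exp(acot(x) + pi/4) - 12)/(4*(exp(acot(x) + pi/4) + 1)) + C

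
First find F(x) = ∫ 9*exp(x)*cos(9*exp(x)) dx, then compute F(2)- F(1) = sin(9*exp(2)) - sin(9*E)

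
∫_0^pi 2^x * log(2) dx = -1 + 2^pi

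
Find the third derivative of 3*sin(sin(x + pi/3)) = 9*sin(x + pi/3)*sin(sin(x + pi/3))*cos(x + pi/3) - 3*cos(x + pi/3)^3*cos(sin(x + pi/3)) - 3*cos(x + pi/3)*cos(sin(x + pi/3))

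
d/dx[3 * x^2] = 6*x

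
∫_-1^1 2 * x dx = 0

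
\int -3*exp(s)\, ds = -3*exp(s) + C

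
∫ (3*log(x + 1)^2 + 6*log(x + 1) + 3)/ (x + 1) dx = (log(x + 1) + 1)^3 + C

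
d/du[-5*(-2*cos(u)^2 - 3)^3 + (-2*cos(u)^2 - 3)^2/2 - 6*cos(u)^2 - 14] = 4*(182*sin(u)^2 - 60*cos(u)^4 - 317)*sin(u)*cos(u)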